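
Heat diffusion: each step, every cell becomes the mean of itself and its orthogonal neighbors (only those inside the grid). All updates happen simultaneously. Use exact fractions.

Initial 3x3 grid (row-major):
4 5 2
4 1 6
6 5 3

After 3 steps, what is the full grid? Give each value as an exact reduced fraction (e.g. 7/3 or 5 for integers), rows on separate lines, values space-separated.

Answer: 8627/2160 13181/3600 2063/540
56599/14400 12169/3000 371/100
1547/360 57299/14400 8827/2160

Derivation:
After step 1:
  13/3 3 13/3
  15/4 21/5 3
  5 15/4 14/3
After step 2:
  133/36 119/30 31/9
  1037/240 177/50 81/20
  25/6 1057/240 137/36
After step 3:
  8627/2160 13181/3600 2063/540
  56599/14400 12169/3000 371/100
  1547/360 57299/14400 8827/2160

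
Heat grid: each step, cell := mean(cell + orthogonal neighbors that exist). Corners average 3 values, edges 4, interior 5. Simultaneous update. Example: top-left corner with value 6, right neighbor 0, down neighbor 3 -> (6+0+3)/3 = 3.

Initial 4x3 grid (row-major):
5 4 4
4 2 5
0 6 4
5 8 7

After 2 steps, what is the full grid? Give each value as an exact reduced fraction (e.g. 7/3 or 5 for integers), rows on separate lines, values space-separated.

After step 1:
  13/3 15/4 13/3
  11/4 21/5 15/4
  15/4 4 11/2
  13/3 13/2 19/3
After step 2:
  65/18 997/240 71/18
  451/120 369/100 1067/240
  89/24 479/100 235/48
  175/36 127/24 55/9

Answer: 65/18 997/240 71/18
451/120 369/100 1067/240
89/24 479/100 235/48
175/36 127/24 55/9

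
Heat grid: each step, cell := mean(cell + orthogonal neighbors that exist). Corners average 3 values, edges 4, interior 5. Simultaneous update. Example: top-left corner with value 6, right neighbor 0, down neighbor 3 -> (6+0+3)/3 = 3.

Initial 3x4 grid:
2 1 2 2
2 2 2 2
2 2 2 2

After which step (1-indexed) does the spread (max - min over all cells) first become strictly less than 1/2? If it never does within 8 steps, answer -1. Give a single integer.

Step 1: max=2, min=5/3, spread=1/3
  -> spread < 1/2 first at step 1
Step 2: max=2, min=209/120, spread=31/120
Step 3: max=2, min=1949/1080, spread=211/1080
Step 4: max=3553/1800, min=199103/108000, spread=14077/108000
Step 5: max=212317/108000, min=1803593/972000, spread=5363/48600
Step 6: max=117131/60000, min=54579191/29160000, spread=93859/1166400
Step 7: max=189063533/97200000, min=3288925519/1749600000, spread=4568723/69984000
Step 8: max=5650381111/2916000000, min=198171564371/104976000000, spread=8387449/167961600

Answer: 1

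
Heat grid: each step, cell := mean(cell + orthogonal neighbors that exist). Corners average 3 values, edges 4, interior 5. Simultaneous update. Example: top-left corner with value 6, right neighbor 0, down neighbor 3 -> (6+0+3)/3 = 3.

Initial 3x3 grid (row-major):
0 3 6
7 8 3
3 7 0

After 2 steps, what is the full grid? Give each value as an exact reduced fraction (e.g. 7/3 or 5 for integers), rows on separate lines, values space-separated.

After step 1:
  10/3 17/4 4
  9/2 28/5 17/4
  17/3 9/2 10/3
After step 2:
  145/36 1031/240 25/6
  191/40 231/50 1031/240
  44/9 191/40 145/36

Answer: 145/36 1031/240 25/6
191/40 231/50 1031/240
44/9 191/40 145/36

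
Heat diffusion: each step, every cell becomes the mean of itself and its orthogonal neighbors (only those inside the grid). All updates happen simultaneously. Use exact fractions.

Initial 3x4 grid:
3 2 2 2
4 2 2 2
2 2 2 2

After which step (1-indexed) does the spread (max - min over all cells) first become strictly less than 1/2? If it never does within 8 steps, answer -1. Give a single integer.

Step 1: max=3, min=2, spread=1
Step 2: max=649/240, min=2, spread=169/240
Step 3: max=467/180, min=2, spread=107/180
Step 4: max=11969/4800, min=3047/1500, spread=11093/24000
  -> spread < 1/2 first at step 4
Step 5: max=6343129/2592000, min=222241/108000, spread=201869/518400
Step 6: max=373579471/155520000, min=45097573/21600000, spread=244384727/777600000
Step 7: max=7380995863/3110400000, min=410479243/194400000, spread=3614791/13824000
Step 8: max=1314389368751/559872000000, min=55283873921/25920000000, spread=601288460287/2799360000000

Answer: 4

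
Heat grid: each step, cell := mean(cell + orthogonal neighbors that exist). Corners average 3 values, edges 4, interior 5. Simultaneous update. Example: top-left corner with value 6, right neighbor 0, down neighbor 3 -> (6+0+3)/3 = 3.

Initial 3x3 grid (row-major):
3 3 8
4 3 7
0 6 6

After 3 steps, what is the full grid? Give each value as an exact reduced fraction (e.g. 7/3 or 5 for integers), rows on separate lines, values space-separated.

Answer: 8171/2160 63157/14400 3767/720
25591/7200 4489/1000 9329/1800
8021/2160 62207/14400 11231/2160

Derivation:
After step 1:
  10/3 17/4 6
  5/2 23/5 6
  10/3 15/4 19/3
After step 2:
  121/36 1091/240 65/12
  413/120 211/50 86/15
  115/36 1081/240 193/36
After step 3:
  8171/2160 63157/14400 3767/720
  25591/7200 4489/1000 9329/1800
  8021/2160 62207/14400 11231/2160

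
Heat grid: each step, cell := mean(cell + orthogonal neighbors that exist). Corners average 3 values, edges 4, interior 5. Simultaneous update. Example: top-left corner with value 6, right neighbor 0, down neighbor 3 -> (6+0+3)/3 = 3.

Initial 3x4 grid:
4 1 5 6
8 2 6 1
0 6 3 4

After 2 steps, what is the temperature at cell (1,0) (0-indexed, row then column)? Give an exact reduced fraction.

Answer: 171/40

Derivation:
Step 1: cell (1,0) = 7/2
Step 2: cell (1,0) = 171/40
Full grid after step 2:
  65/18 493/120 149/40 17/4
  171/40 69/20 43/10 859/240
  131/36 503/120 407/120 35/9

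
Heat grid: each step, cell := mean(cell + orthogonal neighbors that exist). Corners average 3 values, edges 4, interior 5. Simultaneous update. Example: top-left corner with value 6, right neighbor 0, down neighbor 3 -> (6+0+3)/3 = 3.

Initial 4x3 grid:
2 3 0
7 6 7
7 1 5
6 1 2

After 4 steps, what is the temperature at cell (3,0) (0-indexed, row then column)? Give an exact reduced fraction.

Step 1: cell (3,0) = 14/3
Step 2: cell (3,0) = 149/36
Step 3: cell (3,0) = 1793/432
Step 4: cell (3,0) = 33191/8100
Full grid after step 4:
  60839/14400 3485669/864000 501451/129600
  314357/72000 1487311/360000 843821/216000
  931591/216000 725543/180000 815341/216000
  33191/8100 1649887/432000 116189/32400

Answer: 33191/8100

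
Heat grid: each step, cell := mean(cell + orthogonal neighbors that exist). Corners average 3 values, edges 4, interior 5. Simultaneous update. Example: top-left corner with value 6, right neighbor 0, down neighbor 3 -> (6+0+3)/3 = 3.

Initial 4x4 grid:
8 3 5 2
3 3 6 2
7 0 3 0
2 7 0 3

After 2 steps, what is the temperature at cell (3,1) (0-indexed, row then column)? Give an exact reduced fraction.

Step 1: cell (3,1) = 9/4
Step 2: cell (3,1) = 89/24
Full grid after step 2:
  44/9 197/48 311/80 19/6
  191/48 104/25 151/50 113/40
  211/48 281/100 297/100 73/40
  127/36 89/24 83/40 25/12

Answer: 89/24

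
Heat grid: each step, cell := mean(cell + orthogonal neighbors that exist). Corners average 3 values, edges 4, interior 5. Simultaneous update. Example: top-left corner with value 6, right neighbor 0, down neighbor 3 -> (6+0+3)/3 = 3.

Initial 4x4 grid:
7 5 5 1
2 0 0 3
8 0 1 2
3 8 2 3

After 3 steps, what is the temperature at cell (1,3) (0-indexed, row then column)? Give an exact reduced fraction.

Answer: 1603/800

Derivation:
Step 1: cell (1,3) = 3/2
Step 2: cell (1,3) = 171/80
Step 3: cell (1,3) = 1603/800
Full grid after step 3:
  3977/1080 12263/3600 3097/1200 1801/720
  6799/1800 8297/3000 39/16 1603/800
  6497/1800 19559/6000 6499/3000 16187/7200
  9149/2160 24083/7200 21107/7200 503/216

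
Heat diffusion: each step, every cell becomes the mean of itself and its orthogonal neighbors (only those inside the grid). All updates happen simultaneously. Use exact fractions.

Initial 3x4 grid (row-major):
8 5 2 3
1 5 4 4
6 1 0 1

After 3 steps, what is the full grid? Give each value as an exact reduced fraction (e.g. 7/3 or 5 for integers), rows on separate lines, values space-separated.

After step 1:
  14/3 5 7/2 3
  5 16/5 3 3
  8/3 3 3/2 5/3
After step 2:
  44/9 491/120 29/8 19/6
  233/60 96/25 71/25 8/3
  32/9 311/120 55/24 37/18
After step 3:
  4631/1080 14801/3600 4117/1200 227/72
  14551/3600 2587/750 4579/1500 1207/450
  3611/1080 11051/3600 8801/3600 505/216

Answer: 4631/1080 14801/3600 4117/1200 227/72
14551/3600 2587/750 4579/1500 1207/450
3611/1080 11051/3600 8801/3600 505/216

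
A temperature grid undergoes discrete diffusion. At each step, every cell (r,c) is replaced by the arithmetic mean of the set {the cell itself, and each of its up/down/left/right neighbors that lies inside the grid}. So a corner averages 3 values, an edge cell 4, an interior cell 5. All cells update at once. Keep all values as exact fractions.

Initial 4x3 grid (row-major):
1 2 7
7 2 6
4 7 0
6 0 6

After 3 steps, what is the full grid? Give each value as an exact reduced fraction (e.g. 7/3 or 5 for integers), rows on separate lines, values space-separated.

After step 1:
  10/3 3 5
  7/2 24/5 15/4
  6 13/5 19/4
  10/3 19/4 2
After step 2:
  59/18 121/30 47/12
  529/120 353/100 183/40
  463/120 229/50 131/40
  169/36 761/240 23/6
After step 3:
  4219/1080 6641/1800 167/40
  13567/3600 3169/750 4589/1200
  15787/3600 22097/6000 4879/1200
  8441/2160 58603/14400 2467/720

Answer: 4219/1080 6641/1800 167/40
13567/3600 3169/750 4589/1200
15787/3600 22097/6000 4879/1200
8441/2160 58603/14400 2467/720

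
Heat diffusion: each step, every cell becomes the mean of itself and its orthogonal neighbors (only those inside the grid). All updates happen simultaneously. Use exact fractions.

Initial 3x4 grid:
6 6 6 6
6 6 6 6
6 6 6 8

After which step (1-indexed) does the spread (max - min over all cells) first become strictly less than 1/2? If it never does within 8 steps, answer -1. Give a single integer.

Answer: 3

Derivation:
Step 1: max=20/3, min=6, spread=2/3
Step 2: max=59/9, min=6, spread=5/9
Step 3: max=689/108, min=6, spread=41/108
  -> spread < 1/2 first at step 3
Step 4: max=81977/12960, min=6, spread=4217/12960
Step 5: max=4874749/777600, min=21679/3600, spread=38417/155520
Step 6: max=291136211/46656000, min=434597/72000, spread=1903471/9331200
Step 7: max=17397149089/2799360000, min=13075759/2160000, spread=18038617/111974400
Step 8: max=1041037782851/167961600000, min=1179326759/194400000, spread=883978523/6718464000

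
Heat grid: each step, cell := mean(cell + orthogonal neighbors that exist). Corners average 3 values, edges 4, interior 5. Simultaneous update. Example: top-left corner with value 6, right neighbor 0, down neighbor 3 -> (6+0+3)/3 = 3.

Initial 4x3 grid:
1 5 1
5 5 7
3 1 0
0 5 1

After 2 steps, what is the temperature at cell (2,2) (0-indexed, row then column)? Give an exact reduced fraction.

Step 1: cell (2,2) = 9/4
Step 2: cell (2,2) = 103/40
Full grid after step 2:
  61/18 39/10 127/36
  841/240 343/100 433/120
  673/240 273/100 103/40
  20/9 553/240 2

Answer: 103/40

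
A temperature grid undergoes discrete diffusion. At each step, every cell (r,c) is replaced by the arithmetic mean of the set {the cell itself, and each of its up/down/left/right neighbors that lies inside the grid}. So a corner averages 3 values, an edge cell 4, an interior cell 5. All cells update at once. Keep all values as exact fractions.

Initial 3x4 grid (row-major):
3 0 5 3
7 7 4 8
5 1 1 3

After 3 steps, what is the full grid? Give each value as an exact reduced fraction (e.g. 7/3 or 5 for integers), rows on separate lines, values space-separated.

After step 1:
  10/3 15/4 3 16/3
  11/2 19/5 5 9/2
  13/3 7/2 9/4 4
After step 2:
  151/36 833/240 205/48 77/18
  509/120 431/100 371/100 113/24
  40/9 833/240 59/16 43/12
After step 3:
  8573/2160 29243/7200 28313/7200 1909/432
  30943/7200 5761/1500 3103/750 29303/7200
  8753/2160 28643/7200 8671/2400 575/144

Answer: 8573/2160 29243/7200 28313/7200 1909/432
30943/7200 5761/1500 3103/750 29303/7200
8753/2160 28643/7200 8671/2400 575/144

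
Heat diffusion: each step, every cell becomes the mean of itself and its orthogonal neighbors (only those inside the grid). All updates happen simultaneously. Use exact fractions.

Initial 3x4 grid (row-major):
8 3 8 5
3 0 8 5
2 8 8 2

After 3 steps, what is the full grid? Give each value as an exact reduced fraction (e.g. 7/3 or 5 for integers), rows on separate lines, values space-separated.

Answer: 2401/540 34837/7200 13079/2400 4021/720
6781/1600 2413/500 10647/2000 6647/1200
9449/2160 1066/225 6427/1200 82/15

Derivation:
After step 1:
  14/3 19/4 6 6
  13/4 22/5 29/5 5
  13/3 9/2 13/2 5
After step 2:
  38/9 1189/240 451/80 17/3
  333/80 227/50 277/50 109/20
  145/36 74/15 109/20 11/2
After step 3:
  2401/540 34837/7200 13079/2400 4021/720
  6781/1600 2413/500 10647/2000 6647/1200
  9449/2160 1066/225 6427/1200 82/15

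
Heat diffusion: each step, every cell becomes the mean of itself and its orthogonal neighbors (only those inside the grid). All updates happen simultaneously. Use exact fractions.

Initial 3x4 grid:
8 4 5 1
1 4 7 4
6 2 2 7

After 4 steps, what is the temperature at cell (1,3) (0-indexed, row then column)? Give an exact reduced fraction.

Step 1: cell (1,3) = 19/4
Step 2: cell (1,3) = 1009/240
Step 3: cell (1,3) = 12343/2880
Step 4: cell (1,3) = 736901/172800
Full grid after step 4:
  112109/25920 23171/5400 23183/5400 110273/25920
  709297/172800 301811/72000 303631/72000 736901/172800
  34363/8640 7207/1800 45091/10800 110213/25920

Answer: 736901/172800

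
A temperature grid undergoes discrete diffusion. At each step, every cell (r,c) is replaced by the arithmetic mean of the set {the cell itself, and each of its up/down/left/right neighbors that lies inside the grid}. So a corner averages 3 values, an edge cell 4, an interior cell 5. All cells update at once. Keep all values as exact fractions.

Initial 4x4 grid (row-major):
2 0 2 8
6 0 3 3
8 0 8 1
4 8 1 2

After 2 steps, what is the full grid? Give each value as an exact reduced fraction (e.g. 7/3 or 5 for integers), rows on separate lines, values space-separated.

After step 1:
  8/3 1 13/4 13/3
  4 9/5 16/5 15/4
  9/2 24/5 13/5 7/2
  20/3 13/4 19/4 4/3
After step 2:
  23/9 523/240 707/240 34/9
  389/120 74/25 73/25 887/240
  599/120 339/100 377/100 671/240
  173/36 73/15 179/60 115/36

Answer: 23/9 523/240 707/240 34/9
389/120 74/25 73/25 887/240
599/120 339/100 377/100 671/240
173/36 73/15 179/60 115/36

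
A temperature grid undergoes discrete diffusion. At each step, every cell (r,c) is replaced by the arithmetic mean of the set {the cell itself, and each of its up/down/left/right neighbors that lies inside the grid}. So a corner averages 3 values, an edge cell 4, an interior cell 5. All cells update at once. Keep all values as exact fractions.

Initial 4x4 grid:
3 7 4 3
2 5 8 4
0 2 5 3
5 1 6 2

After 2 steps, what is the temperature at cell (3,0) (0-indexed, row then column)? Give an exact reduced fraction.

Answer: 31/12

Derivation:
Step 1: cell (3,0) = 2
Step 2: cell (3,0) = 31/12
Full grid after step 2:
  15/4 381/80 1147/240 41/9
  271/80 397/100 124/25 253/60
  187/80 359/100 98/25 247/60
  31/12 29/10 58/15 32/9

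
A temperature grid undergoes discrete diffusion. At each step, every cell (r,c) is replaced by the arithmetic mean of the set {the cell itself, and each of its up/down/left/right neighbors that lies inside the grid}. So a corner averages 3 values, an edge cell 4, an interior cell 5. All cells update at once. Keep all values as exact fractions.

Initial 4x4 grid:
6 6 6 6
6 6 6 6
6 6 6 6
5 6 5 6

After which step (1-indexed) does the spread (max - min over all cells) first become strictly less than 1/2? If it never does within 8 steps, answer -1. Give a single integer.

Answer: 2

Derivation:
Step 1: max=6, min=11/2, spread=1/2
Step 2: max=6, min=203/36, spread=13/36
  -> spread < 1/2 first at step 2
Step 3: max=6, min=41143/7200, spread=2057/7200
Step 4: max=5991/1000, min=11654/2025, spread=19111/81000
Step 5: max=20171/3375, min=37494331/6480000, spread=1233989/6480000
Step 6: max=12886019/2160000, min=84627679/14580000, spread=9411797/58320000
Step 7: max=2314901/388800, min=509262869/87480000, spread=362183/2733750
Step 8: max=57782970137/9720000000, min=76532436907/13122000000, spread=29491455559/262440000000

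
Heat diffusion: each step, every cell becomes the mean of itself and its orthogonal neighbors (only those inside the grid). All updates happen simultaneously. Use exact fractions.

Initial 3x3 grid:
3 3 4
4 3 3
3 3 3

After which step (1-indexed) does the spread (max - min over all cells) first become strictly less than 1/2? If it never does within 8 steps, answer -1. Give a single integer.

Step 1: max=10/3, min=3, spread=1/3
  -> spread < 1/2 first at step 1
Step 2: max=787/240, min=37/12, spread=47/240
Step 3: max=3541/1080, min=251/80, spread=61/432
Step 4: max=211037/64800, min=136433/43200, spread=511/5184
Step 5: max=12623089/3888000, min=8235851/2592000, spread=4309/62208
Step 6: max=754823633/233280000, min=165218099/51840000, spread=36295/746496
Step 7: max=45199443901/13996800000, min=29814449059/9331200000, spread=305773/8957952
Step 8: max=2707521511397/839808000000, min=1791597929473/559872000000, spread=2575951/107495424

Answer: 1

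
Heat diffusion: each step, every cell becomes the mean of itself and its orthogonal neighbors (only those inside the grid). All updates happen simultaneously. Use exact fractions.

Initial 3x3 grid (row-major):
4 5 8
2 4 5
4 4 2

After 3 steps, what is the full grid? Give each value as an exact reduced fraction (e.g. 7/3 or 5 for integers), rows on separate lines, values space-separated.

Answer: 1799/432 13249/2880 44/9
1849/480 1247/300 13039/2880
385/108 1829/480 1757/432

Derivation:
After step 1:
  11/3 21/4 6
  7/2 4 19/4
  10/3 7/2 11/3
After step 2:
  149/36 227/48 16/3
  29/8 21/5 221/48
  31/9 29/8 143/36
After step 3:
  1799/432 13249/2880 44/9
  1849/480 1247/300 13039/2880
  385/108 1829/480 1757/432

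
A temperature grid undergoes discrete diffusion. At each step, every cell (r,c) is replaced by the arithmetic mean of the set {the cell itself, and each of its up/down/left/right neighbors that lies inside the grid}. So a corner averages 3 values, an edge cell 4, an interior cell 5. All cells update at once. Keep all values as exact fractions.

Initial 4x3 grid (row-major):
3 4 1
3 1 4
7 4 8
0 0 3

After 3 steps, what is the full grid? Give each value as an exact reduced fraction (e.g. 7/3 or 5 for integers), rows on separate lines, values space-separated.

After step 1:
  10/3 9/4 3
  7/2 16/5 7/2
  7/2 4 19/4
  7/3 7/4 11/3
After step 2:
  109/36 707/240 35/12
  203/60 329/100 289/80
  10/3 86/25 191/48
  91/36 47/16 61/18
After step 3:
  6737/2160 43849/14400 379/120
  11731/3600 10003/3000 8279/2400
  1427/450 849/250 25957/7200
  1267/432 14753/4800 371/108

Answer: 6737/2160 43849/14400 379/120
11731/3600 10003/3000 8279/2400
1427/450 849/250 25957/7200
1267/432 14753/4800 371/108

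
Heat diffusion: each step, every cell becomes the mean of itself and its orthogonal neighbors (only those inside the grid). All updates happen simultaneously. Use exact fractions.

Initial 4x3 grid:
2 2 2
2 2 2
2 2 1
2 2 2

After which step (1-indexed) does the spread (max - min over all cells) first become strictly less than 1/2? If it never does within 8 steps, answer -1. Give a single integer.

Step 1: max=2, min=5/3, spread=1/3
  -> spread < 1/2 first at step 1
Step 2: max=2, min=209/120, spread=31/120
Step 3: max=2, min=1949/1080, spread=211/1080
Step 4: max=3553/1800, min=199103/108000, spread=14077/108000
Step 5: max=212317/108000, min=1803593/972000, spread=5363/48600
Step 6: max=117131/60000, min=54579191/29160000, spread=93859/1166400
Step 7: max=189063533/97200000, min=3288925519/1749600000, spread=4568723/69984000
Step 8: max=5650381111/2916000000, min=198171564371/104976000000, spread=8387449/167961600

Answer: 1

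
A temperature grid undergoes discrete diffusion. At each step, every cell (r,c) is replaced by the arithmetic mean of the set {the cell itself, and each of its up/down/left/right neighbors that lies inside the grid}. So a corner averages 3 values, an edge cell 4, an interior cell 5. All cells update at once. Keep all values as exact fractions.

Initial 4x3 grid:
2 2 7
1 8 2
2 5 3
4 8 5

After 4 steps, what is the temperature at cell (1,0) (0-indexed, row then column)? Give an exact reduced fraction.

Step 1: cell (1,0) = 13/4
Step 2: cell (1,0) = 691/240
Step 3: cell (1,0) = 26083/7200
Step 4: cell (1,0) = 780211/216000
Full grid after step 4:
  460751/129600 3193229/864000 529151/129600
  780211/216000 1454371/360000 897961/216000
  893671/216000 255641/60000 991421/216000
  141119/32400 223933/48000 152119/32400

Answer: 780211/216000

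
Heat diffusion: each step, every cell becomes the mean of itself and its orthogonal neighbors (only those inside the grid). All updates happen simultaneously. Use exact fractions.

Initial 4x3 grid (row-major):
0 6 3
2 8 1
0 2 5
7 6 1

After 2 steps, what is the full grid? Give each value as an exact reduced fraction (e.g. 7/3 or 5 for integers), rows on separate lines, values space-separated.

After step 1:
  8/3 17/4 10/3
  5/2 19/5 17/4
  11/4 21/5 9/4
  13/3 4 4
After step 2:
  113/36 281/80 71/18
  703/240 19/5 409/120
  827/240 17/5 147/40
  133/36 62/15 41/12

Answer: 113/36 281/80 71/18
703/240 19/5 409/120
827/240 17/5 147/40
133/36 62/15 41/12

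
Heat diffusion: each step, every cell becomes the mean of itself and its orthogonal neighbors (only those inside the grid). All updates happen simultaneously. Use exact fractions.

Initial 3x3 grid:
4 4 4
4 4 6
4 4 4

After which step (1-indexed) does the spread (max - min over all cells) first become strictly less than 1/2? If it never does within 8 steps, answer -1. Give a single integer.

Answer: 3

Derivation:
Step 1: max=14/3, min=4, spread=2/3
Step 2: max=547/120, min=4, spread=67/120
Step 3: max=4757/1080, min=407/100, spread=1807/5400
  -> spread < 1/2 first at step 3
Step 4: max=1885963/432000, min=11161/2700, spread=33401/144000
Step 5: max=16781933/3888000, min=1123391/270000, spread=3025513/19440000
Step 6: max=6685726867/1555200000, min=60355949/14400000, spread=53531/497664
Step 7: max=399280925849/93312000000, min=16343116051/3888000000, spread=450953/5971968
Step 8: max=23903783560603/5598720000000, min=1967248610519/466560000000, spread=3799043/71663616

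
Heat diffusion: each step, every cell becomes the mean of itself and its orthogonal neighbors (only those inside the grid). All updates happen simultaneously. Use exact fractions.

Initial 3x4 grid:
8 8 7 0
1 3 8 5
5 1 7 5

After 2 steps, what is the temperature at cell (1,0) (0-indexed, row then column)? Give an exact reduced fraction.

Step 1: cell (1,0) = 17/4
Step 2: cell (1,0) = 329/80
Full grid after step 2:
  197/36 1327/240 89/16 19/4
  329/80 499/100 257/50 121/24
  127/36 947/240 251/48 185/36

Answer: 329/80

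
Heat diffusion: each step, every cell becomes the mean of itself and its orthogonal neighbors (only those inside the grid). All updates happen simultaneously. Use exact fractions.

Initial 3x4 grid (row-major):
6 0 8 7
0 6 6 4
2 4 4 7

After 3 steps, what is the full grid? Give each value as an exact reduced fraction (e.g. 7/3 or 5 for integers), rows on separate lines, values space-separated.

After step 1:
  2 5 21/4 19/3
  7/2 16/5 28/5 6
  2 4 21/4 5
After step 2:
  7/2 309/80 1331/240 211/36
  107/40 213/50 253/50 86/15
  19/6 289/80 397/80 65/12
After step 3:
  803/240 10301/2400 36593/7200 12341/2160
  8161/2400 1947/500 15337/3000 2483/450
  2269/720 9601/2400 11431/2400 1289/240

Answer: 803/240 10301/2400 36593/7200 12341/2160
8161/2400 1947/500 15337/3000 2483/450
2269/720 9601/2400 11431/2400 1289/240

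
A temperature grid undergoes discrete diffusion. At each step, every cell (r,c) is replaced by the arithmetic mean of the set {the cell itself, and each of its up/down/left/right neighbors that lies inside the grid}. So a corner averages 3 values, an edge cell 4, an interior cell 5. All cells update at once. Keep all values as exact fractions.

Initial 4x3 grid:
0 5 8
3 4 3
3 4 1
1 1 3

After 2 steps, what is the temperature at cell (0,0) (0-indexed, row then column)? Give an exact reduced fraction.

Answer: 113/36

Derivation:
Step 1: cell (0,0) = 8/3
Step 2: cell (0,0) = 113/36
Full grid after step 2:
  113/36 321/80 163/36
  703/240 343/100 953/240
  571/240 283/100 661/240
  20/9 491/240 20/9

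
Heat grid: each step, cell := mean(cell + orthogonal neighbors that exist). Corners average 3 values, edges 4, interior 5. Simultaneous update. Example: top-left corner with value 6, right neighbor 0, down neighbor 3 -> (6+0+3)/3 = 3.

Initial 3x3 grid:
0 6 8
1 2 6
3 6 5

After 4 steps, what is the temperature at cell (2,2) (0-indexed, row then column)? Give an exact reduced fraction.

Step 1: cell (2,2) = 17/3
Step 2: cell (2,2) = 179/36
Step 3: cell (2,2) = 10597/2160
Step 4: cell (2,2) = 595559/129600
Full grid after step 4:
  222467/64800 147647/36000 600359/129600
  1489889/432000 481537/120000 4090403/864000
  224867/64800 147647/36000 595559/129600

Answer: 595559/129600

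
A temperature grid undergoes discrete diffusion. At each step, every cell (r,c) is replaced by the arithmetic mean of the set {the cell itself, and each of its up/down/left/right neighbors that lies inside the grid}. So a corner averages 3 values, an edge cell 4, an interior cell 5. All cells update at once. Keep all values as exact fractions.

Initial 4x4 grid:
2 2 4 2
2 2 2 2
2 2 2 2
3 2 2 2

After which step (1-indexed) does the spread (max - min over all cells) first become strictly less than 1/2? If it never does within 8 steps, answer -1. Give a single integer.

Step 1: max=8/3, min=2, spread=2/3
Step 2: max=151/60, min=2, spread=31/60
Step 3: max=1291/540, min=97/48, spread=799/2160
  -> spread < 1/2 first at step 3
Step 4: max=124843/54000, min=14831/7200, spread=27221/108000
Step 5: max=1110643/486000, min=449357/216000, spread=398359/1944000
Step 6: max=32866357/14580000, min=13628027/6480000, spread=1762637/11664000
Step 7: max=489346493/218700000, min=16458341/7776000, spread=211645219/1749600000
Step 8: max=29165659891/13122000000, min=12415325531/5832000000, spread=984941957/10497600000

Answer: 3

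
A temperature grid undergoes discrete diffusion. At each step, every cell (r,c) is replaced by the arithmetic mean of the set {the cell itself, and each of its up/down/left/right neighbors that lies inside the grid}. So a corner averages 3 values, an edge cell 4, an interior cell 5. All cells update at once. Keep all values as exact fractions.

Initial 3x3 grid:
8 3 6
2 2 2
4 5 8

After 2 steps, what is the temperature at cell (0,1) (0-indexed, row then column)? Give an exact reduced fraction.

Step 1: cell (0,1) = 19/4
Step 2: cell (0,1) = 311/80
Full grid after step 2:
  157/36 311/80 155/36
  37/10 104/25 479/120
  149/36 973/240 19/4

Answer: 311/80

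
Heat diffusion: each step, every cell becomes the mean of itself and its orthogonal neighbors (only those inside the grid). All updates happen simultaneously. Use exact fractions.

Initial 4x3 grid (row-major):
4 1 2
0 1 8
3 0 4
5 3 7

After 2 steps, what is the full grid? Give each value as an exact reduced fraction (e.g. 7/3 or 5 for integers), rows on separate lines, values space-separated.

Answer: 17/9 7/3 113/36
23/12 239/100 85/24
37/15 147/50 461/120
113/36 857/240 79/18

Derivation:
After step 1:
  5/3 2 11/3
  2 2 15/4
  2 11/5 19/4
  11/3 15/4 14/3
After step 2:
  17/9 7/3 113/36
  23/12 239/100 85/24
  37/15 147/50 461/120
  113/36 857/240 79/18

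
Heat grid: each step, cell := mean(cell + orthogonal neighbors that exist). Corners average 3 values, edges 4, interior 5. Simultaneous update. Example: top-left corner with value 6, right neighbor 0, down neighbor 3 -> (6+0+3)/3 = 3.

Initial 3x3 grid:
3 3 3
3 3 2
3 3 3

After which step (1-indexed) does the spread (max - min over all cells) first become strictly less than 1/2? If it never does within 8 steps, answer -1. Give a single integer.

Answer: 1

Derivation:
Step 1: max=3, min=8/3, spread=1/3
  -> spread < 1/2 first at step 1
Step 2: max=3, min=653/240, spread=67/240
Step 3: max=593/200, min=6043/2160, spread=1807/10800
Step 4: max=15839/5400, min=2434037/864000, spread=33401/288000
Step 5: max=1576609/540000, min=22098067/7776000, spread=3025513/38880000
Step 6: max=83644051/28800000, min=8866273133/3110400000, spread=53531/995328
Step 7: max=22536883949/7776000000, min=533839074151/186624000000, spread=450953/11943936
Step 8: max=2698351389481/933120000000, min=32083416439397/11197440000000, spread=3799043/143327232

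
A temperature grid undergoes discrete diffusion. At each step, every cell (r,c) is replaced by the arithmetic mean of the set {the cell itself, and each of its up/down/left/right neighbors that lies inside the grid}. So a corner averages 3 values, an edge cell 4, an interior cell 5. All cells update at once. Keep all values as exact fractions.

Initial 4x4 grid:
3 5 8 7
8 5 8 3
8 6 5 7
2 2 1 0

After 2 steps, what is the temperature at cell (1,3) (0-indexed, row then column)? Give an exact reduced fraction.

Answer: 109/20

Derivation:
Step 1: cell (1,3) = 25/4
Step 2: cell (1,3) = 109/20
Full grid after step 2:
  199/36 1439/240 481/80 77/12
  89/15 573/100 617/100 109/20
  53/10 103/20 443/100 271/60
  17/4 279/80 769/240 101/36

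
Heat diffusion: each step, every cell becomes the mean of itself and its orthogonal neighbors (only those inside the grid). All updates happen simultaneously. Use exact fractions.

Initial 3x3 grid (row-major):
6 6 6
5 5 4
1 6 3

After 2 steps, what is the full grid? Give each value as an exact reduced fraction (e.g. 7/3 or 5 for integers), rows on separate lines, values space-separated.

Answer: 47/9 439/80 187/36
1147/240 469/100 581/120
4 1037/240 151/36

Derivation:
After step 1:
  17/3 23/4 16/3
  17/4 26/5 9/2
  4 15/4 13/3
After step 2:
  47/9 439/80 187/36
  1147/240 469/100 581/120
  4 1037/240 151/36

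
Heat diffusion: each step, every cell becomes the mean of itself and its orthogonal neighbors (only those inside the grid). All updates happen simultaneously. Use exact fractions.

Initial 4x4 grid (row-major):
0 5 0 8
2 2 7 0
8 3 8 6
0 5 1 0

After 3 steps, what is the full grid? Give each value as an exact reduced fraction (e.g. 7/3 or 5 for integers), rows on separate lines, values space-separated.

After step 1:
  7/3 7/4 5 8/3
  3 19/5 17/5 21/4
  13/4 26/5 5 7/2
  13/3 9/4 7/2 7/3
After step 2:
  85/36 773/240 769/240 155/36
  743/240 343/100 449/100 889/240
  947/240 39/10 103/25 193/48
  59/18 917/240 157/48 28/9
After step 3:
  781/270 21989/7200 27397/7200 4037/1080
  23099/7200 5441/1500 11369/3000 29737/7200
  5119/1440 1153/300 11881/3000 26921/7200
  497/135 5137/1440 25781/7200 749/216

Answer: 781/270 21989/7200 27397/7200 4037/1080
23099/7200 5441/1500 11369/3000 29737/7200
5119/1440 1153/300 11881/3000 26921/7200
497/135 5137/1440 25781/7200 749/216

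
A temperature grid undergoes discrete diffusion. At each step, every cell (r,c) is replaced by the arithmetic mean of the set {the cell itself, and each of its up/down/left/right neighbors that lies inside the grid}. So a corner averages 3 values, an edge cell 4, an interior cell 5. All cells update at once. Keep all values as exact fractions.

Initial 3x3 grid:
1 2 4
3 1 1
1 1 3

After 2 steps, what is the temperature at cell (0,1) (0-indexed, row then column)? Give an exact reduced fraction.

Answer: 119/60

Derivation:
Step 1: cell (0,1) = 2
Step 2: cell (0,1) = 119/60
Full grid after step 2:
  11/6 119/60 79/36
  203/120 177/100 157/80
  14/9 193/120 65/36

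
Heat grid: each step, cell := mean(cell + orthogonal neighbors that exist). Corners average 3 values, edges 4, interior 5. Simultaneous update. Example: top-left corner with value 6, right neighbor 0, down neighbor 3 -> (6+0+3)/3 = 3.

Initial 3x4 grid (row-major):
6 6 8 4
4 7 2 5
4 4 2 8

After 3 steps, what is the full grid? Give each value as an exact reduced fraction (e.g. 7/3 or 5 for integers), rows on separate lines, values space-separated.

After step 1:
  16/3 27/4 5 17/3
  21/4 23/5 24/5 19/4
  4 17/4 4 5
After step 2:
  52/9 1301/240 1333/240 185/36
  1151/240 513/100 463/100 1213/240
  9/2 337/80 361/80 55/12
After step 3:
  2879/540 39389/7200 37339/7200 5669/1080
  72733/14400 29027/6000 29857/6000 69863/14400
  1621/360 3671/800 10763/2400 283/60

Answer: 2879/540 39389/7200 37339/7200 5669/1080
72733/14400 29027/6000 29857/6000 69863/14400
1621/360 3671/800 10763/2400 283/60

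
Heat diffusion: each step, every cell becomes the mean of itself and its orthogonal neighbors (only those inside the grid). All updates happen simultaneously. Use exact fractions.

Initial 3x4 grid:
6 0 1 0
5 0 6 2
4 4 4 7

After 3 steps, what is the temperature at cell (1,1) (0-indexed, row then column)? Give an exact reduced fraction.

Answer: 3243/1000

Derivation:
Step 1: cell (1,1) = 3
Step 2: cell (1,1) = 141/50
Step 3: cell (1,1) = 3243/1000
Full grid after step 3:
  1337/432 9173/3600 1463/600 183/80
  5303/1600 3243/1000 8749/3000 46087/14400
  203/54 25571/7200 27731/7200 2009/540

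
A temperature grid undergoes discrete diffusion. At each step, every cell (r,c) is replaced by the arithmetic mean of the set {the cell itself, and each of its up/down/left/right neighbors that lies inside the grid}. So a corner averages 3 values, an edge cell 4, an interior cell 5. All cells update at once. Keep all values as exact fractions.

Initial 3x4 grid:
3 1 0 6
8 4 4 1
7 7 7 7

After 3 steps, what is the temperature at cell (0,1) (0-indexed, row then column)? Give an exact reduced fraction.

Step 1: cell (0,1) = 2
Step 2: cell (0,1) = 271/80
Step 3: cell (0,1) = 1697/480
Full grid after step 3:
  3031/720 1697/480 4843/1440 6857/2160
  7183/1440 1133/240 4837/1200 5941/1440
  3227/540 248/45 1253/240 851/180

Answer: 1697/480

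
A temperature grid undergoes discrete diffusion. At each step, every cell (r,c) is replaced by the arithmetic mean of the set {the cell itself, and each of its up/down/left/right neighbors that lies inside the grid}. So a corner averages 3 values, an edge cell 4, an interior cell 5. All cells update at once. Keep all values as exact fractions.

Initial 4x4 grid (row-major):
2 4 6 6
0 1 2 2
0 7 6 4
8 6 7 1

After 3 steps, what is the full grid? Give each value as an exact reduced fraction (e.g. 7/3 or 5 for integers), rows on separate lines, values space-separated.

After step 1:
  2 13/4 9/2 14/3
  3/4 14/5 17/5 7/2
  15/4 4 26/5 13/4
  14/3 7 5 4
After step 2:
  2 251/80 949/240 38/9
  93/40 71/25 97/25 889/240
  79/24 91/20 417/100 319/80
  185/36 31/6 53/10 49/12
After step 3:
  199/80 7159/2400 27349/7200 4277/1080
  3137/1200 6693/2000 11129/3000 28429/7200
  551/144 12011/3000 1751/400 3189/800
  979/216 907/180 117/25 3209/720

Answer: 199/80 7159/2400 27349/7200 4277/1080
3137/1200 6693/2000 11129/3000 28429/7200
551/144 12011/3000 1751/400 3189/800
979/216 907/180 117/25 3209/720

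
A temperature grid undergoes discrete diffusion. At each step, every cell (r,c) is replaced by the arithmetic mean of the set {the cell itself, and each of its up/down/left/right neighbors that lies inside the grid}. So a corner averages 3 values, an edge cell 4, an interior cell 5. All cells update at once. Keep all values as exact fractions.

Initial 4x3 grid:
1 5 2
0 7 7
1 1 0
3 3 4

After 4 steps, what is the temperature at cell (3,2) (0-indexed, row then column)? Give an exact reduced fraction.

Answer: 355753/129600

Derivation:
Step 1: cell (3,2) = 7/3
Step 2: cell (3,2) = 97/36
Step 3: cell (3,2) = 5819/2160
Step 4: cell (3,2) = 355753/129600
Full grid after step 4:
  14239/4800 2886217/864000 469853/129600
  24647/9000 1111463/360000 369389/108000
  132167/54000 986363/360000 323959/108000
  302353/129600 2174677/864000 355753/129600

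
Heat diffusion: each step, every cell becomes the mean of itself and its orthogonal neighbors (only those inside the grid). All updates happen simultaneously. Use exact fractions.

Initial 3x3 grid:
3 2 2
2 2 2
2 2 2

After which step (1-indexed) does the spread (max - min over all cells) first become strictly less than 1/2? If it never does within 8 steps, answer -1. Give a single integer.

Answer: 1

Derivation:
Step 1: max=7/3, min=2, spread=1/3
  -> spread < 1/2 first at step 1
Step 2: max=41/18, min=2, spread=5/18
Step 3: max=473/216, min=2, spread=41/216
Step 4: max=28051/12960, min=731/360, spread=347/2592
Step 5: max=1662137/777600, min=7357/3600, spread=2921/31104
Step 6: max=99140539/46656000, min=889483/432000, spread=24611/373248
Step 7: max=5917442033/2799360000, min=20096741/9720000, spread=207329/4478976
Step 8: max=353953152451/167961600000, min=1075601599/518400000, spread=1746635/53747712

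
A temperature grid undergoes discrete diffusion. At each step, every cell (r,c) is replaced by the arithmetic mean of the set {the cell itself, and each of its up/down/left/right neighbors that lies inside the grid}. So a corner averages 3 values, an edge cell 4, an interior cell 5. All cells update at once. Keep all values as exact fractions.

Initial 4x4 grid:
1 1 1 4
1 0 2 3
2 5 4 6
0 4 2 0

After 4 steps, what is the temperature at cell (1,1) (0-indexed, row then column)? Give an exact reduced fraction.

Answer: 116957/60000

Derivation:
Step 1: cell (1,1) = 9/5
Step 2: cell (1,1) = 171/100
Step 3: cell (1,1) = 791/400
Step 4: cell (1,1) = 116957/60000
Full grid after step 4:
  30511/21600 24751/14400 463537/216000 165121/64800
  12313/7200 116957/60000 447043/180000 293681/108000
  8253/4000 143431/60000 485761/180000 12833/4320
  5573/2400 180829/72000 24511/8640 190843/64800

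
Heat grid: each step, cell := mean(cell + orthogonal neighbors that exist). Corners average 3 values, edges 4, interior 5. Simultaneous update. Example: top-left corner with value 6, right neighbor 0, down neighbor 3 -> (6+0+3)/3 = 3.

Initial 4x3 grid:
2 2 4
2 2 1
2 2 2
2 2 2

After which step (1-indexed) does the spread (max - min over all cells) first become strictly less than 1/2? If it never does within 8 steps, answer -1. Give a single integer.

Answer: 2

Derivation:
Step 1: max=5/2, min=7/4, spread=3/4
Step 2: max=85/36, min=191/100, spread=203/450
  -> spread < 1/2 first at step 2
Step 3: max=15833/7200, min=587/300, spread=349/1440
Step 4: max=140603/64800, min=10609/5400, spread=2659/12960
Step 5: max=8260117/3888000, min=266839/135000, spread=2875769/19440000
Step 6: max=492634583/233280000, min=715771/360000, spread=1152599/9331200
Step 7: max=29316349597/13996800000, min=1940321393/972000000, spread=6878607689/69984000000
Step 8: max=1751713429223/839808000000, min=45658457/22781250, spread=548480563/6718464000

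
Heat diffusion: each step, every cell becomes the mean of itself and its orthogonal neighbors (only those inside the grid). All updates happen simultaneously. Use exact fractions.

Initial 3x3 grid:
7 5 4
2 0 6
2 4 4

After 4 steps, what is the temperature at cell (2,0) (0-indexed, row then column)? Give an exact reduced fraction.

Step 1: cell (2,0) = 8/3
Step 2: cell (2,0) = 95/36
Step 3: cell (2,0) = 6709/2160
Step 4: cell (2,0) = 412583/129600
Full grid after step 4:
  472733/129600 104873/27000 85193/21600
  2990561/864000 425969/120000 1652093/432000
  412583/129600 1471093/432000 7172/2025

Answer: 412583/129600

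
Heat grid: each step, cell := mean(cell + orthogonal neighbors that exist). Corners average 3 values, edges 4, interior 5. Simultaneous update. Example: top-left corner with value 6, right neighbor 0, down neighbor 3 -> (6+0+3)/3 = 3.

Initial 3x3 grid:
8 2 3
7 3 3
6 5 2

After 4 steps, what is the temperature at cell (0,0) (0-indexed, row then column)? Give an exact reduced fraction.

Answer: 30427/6480

Derivation:
Step 1: cell (0,0) = 17/3
Step 2: cell (0,0) = 47/9
Step 3: cell (0,0) = 265/54
Step 4: cell (0,0) = 30427/6480
Full grid after step 4:
  30427/6480 181009/43200 95713/25920
  207359/43200 304807/72000 212987/57600
  5167/1080 11599/2700 98333/25920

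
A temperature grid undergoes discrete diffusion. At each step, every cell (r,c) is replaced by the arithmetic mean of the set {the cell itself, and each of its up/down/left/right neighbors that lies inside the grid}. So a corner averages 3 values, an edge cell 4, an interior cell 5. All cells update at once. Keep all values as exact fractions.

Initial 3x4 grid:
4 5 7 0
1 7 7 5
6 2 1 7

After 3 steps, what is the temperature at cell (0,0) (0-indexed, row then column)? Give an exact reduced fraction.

Answer: 2321/540

Derivation:
Step 1: cell (0,0) = 10/3
Step 2: cell (0,0) = 163/36
Step 3: cell (0,0) = 2321/540
Full grid after step 3:
  2321/540 2123/450 5623/1200 3383/720
  30563/7200 26159/6000 14167/3000 65791/14400
  2773/720 10231/2400 31613/7200 2441/540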